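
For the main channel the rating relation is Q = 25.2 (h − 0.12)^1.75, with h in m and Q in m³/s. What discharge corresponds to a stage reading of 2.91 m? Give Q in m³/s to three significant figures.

152 m³/s

Q = 25.2 × (2.91 − 0.12)^1.75 = 25.2 × 2.79^1.75 = 151.8 m³/s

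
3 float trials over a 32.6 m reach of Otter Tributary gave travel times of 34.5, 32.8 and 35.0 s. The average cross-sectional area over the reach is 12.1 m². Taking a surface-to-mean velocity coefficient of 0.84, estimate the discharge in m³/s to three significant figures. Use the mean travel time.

t̄ = (34.5 + 32.8 + 35.0) / 3 = 34.1 s
v_surface = L / t̄ = 32.6 / 34.1 = 0.9560 m/s
v_mean = 0.84 × 0.9560 = 0.8030 m/s
Q = A × v_mean = 12.1 × 0.8030 = 9.717 m³/s

9.72 m³/s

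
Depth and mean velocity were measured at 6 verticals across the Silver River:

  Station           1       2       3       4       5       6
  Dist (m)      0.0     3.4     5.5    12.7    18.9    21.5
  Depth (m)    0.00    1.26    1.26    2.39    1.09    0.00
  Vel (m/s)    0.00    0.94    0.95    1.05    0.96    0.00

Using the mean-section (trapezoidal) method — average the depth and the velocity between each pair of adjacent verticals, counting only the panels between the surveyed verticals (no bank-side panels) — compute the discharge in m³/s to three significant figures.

28.2 m³/s

Panel 1-2: Δb = 3.4 m, d̄ = (0.00+1.26)/2 = 0.63, v̄ = (0.00+0.94)/2 = 0.47 → q = 3.4×0.63×0.47 = 1.007 m³/s
Panel 2-3: Δb = 2.1 m, d̄ = (1.26+1.26)/2 = 1.26, v̄ = (0.94+0.95)/2 = 0.945 → q = 2.1×1.26×0.945 = 2.500 m³/s
Panel 3-4: Δb = 7.2 m, d̄ = (1.26+2.39)/2 = 1.825, v̄ = (0.95+1.05)/2 = 1 → q = 7.2×1.825×1 = 13.14 m³/s
Panel 4-5: Δb = 6.2 m, d̄ = (2.39+1.09)/2 = 1.74, v̄ = (1.05+0.96)/2 = 1.005 → q = 6.2×1.74×1.005 = 10.84 m³/s
Panel 5-6: Δb = 2.6 m, d̄ = (1.09+0.00)/2 = 0.545, v̄ = (0.96+0.00)/2 = 0.48 → q = 2.6×0.545×0.48 = 0.6802 m³/s
Q = Σ q = 28.17 m³/s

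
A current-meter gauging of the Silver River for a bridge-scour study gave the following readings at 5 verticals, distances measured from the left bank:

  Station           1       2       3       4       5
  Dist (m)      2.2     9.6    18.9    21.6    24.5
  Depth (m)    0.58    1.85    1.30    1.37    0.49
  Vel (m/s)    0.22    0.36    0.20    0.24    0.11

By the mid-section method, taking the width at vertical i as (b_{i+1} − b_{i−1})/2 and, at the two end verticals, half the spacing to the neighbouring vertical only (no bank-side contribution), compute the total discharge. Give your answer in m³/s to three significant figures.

8.59 m³/s

w_1 = (9.6 − 2.2)/2 = 3.7 m; q_1 = 0.22 × 0.58 × 3.7 = 0.4721 m³/s
w_2 = (18.9 − 2.2)/2 = 8.35 m; q_2 = 0.36 × 1.85 × 8.35 = 5.561 m³/s
w_3 = (21.6 − 9.6)/2 = 6 m; q_3 = 0.20 × 1.30 × 6 = 1.560 m³/s
w_4 = (24.5 − 18.9)/2 = 2.8 m; q_4 = 0.24 × 1.37 × 2.8 = 0.9206 m³/s
w_5 = (24.5 − 21.6)/2 = 1.45 m; q_5 = 0.11 × 0.49 × 1.45 = 0.07816 m³/s
Q = Σ qᵢ = 8.592 m³/s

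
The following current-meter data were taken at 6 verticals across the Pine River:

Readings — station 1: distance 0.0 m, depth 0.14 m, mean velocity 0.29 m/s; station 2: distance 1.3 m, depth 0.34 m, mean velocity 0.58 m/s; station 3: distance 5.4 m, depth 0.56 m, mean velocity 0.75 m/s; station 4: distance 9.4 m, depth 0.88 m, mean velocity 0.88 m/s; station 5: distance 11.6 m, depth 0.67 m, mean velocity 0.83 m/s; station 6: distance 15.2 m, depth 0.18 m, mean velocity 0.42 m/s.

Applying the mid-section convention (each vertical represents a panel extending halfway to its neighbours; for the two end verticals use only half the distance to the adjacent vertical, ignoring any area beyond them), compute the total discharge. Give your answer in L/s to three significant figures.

6410 L/s

w_1 = (1.3 − 0.0)/2 = 0.65 m; q_1 = 0.29 × 0.14 × 0.65 = 0.02639 m³/s
w_2 = (5.4 − 0.0)/2 = 2.7 m; q_2 = 0.58 × 0.34 × 2.7 = 0.5324 m³/s
w_3 = (9.4 − 1.3)/2 = 4.05 m; q_3 = 0.75 × 0.56 × 4.05 = 1.701 m³/s
w_4 = (11.6 − 5.4)/2 = 3.1 m; q_4 = 0.88 × 0.88 × 3.1 = 2.401 m³/s
w_5 = (15.2 − 9.4)/2 = 2.9 m; q_5 = 0.83 × 0.67 × 2.9 = 1.613 m³/s
w_6 = (15.2 − 11.6)/2 = 1.8 m; q_6 = 0.42 × 0.18 × 1.8 = 0.1361 m³/s
Q = Σ qᵢ = 6.409 m³/s
= 6.409 × 1000 = 6409 L/s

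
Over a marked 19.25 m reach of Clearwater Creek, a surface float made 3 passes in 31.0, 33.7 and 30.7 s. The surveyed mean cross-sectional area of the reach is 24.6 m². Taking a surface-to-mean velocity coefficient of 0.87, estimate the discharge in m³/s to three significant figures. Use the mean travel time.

13.0 m³/s

t̄ = (31.0 + 33.7 + 30.7) / 3 = 31.8 s
v_surface = L / t̄ = 19.25 / 31.8 = 0.6053 m/s
v_mean = 0.87 × 0.6053 = 0.5267 m/s
Q = A × v_mean = 24.6 × 0.5267 = 12.96 m³/s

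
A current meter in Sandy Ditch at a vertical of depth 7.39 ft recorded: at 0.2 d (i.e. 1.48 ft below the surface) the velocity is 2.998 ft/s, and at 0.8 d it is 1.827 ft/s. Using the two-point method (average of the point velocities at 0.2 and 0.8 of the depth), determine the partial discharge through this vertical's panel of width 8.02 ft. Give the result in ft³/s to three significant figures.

143 ft³/s

v̄ = (2.998 + 1.827) / 2 = 2.413 ft/s
q = v̄ × d × w = 2.413 × 7.39 × 8.02 = 143.0 ft³/s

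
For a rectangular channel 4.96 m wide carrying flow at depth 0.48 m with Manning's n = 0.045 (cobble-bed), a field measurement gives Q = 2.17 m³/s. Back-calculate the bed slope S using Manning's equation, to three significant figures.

0.00567

A = b·y = 4.96 × 0.48 = 2.381 m²
P = b + 2y = 4.96 + 2×0.48 = 5.920 m
R = A/P = 2.381/5.920 = 0.4022 m
S = (Q·n / (1·A·R^(2/3)))² = (2.17×0.045 / (1×2.381×0.5448))² = 0.005667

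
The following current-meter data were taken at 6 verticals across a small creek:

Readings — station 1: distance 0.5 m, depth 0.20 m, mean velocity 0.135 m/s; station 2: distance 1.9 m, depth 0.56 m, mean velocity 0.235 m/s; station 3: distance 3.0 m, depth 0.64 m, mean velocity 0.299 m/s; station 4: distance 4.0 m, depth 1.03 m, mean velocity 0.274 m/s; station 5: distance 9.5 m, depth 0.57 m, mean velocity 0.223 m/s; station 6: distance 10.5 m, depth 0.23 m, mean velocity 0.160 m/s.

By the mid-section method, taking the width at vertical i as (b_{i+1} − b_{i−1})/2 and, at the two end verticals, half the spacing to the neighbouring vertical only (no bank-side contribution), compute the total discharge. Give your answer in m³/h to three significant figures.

6240 m³/h

w_1 = (1.9 − 0.5)/2 = 0.7 m; q_1 = 0.135 × 0.20 × 0.7 = 0.01890 m³/s
w_2 = (3.0 − 0.5)/2 = 1.25 m; q_2 = 0.235 × 0.56 × 1.25 = 0.1645 m³/s
w_3 = (4.0 − 1.9)/2 = 1.05 m; q_3 = 0.299 × 0.64 × 1.05 = 0.2009 m³/s
w_4 = (9.5 − 3.0)/2 = 3.25 m; q_4 = 0.274 × 1.03 × 3.25 = 0.9172 m³/s
w_5 = (10.5 − 4.0)/2 = 3.25 m; q_5 = 0.223 × 0.57 × 3.25 = 0.4131 m³/s
w_6 = (10.5 − 9.5)/2 = 0.5 m; q_6 = 0.160 × 0.23 × 0.5 = 0.01840 m³/s
Q = Σ qᵢ = 1.733 m³/s
= 1.733 × 3600 = 6239 m³/h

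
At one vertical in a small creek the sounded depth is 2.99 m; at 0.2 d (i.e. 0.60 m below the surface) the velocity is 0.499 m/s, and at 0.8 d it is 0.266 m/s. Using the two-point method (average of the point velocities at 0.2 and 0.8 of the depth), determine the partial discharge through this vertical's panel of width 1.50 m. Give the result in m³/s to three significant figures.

v̄ = (0.499 + 0.266) / 2 = 0.3825 m/s
q = v̄ × d × w = 0.3825 × 2.99 × 1.50 = 1.716 m³/s

1.72 m³/s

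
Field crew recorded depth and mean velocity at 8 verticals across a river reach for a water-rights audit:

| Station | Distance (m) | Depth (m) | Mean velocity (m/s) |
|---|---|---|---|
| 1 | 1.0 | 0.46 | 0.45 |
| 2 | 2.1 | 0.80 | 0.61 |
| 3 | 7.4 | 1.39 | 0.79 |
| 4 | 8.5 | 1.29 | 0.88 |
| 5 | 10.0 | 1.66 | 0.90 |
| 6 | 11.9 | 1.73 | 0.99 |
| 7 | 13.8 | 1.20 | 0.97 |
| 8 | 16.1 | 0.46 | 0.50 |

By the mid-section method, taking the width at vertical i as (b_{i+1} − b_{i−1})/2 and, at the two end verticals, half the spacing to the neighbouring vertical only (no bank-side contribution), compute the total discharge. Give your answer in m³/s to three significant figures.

w_1 = (2.1 − 1.0)/2 = 0.55 m; q_1 = 0.45 × 0.46 × 0.55 = 0.1139 m³/s
w_2 = (7.4 − 1.0)/2 = 3.2 m; q_2 = 0.61 × 0.80 × 3.2 = 1.562 m³/s
w_3 = (8.5 − 2.1)/2 = 3.2 m; q_3 = 0.79 × 1.39 × 3.2 = 3.514 m³/s
w_4 = (10.0 − 7.4)/2 = 1.3 m; q_4 = 0.88 × 1.29 × 1.3 = 1.476 m³/s
w_5 = (11.9 − 8.5)/2 = 1.7 m; q_5 = 0.90 × 1.66 × 1.7 = 2.540 m³/s
w_6 = (13.8 − 10.0)/2 = 1.9 m; q_6 = 0.99 × 1.73 × 1.9 = 3.254 m³/s
w_7 = (16.1 − 11.9)/2 = 2.1 m; q_7 = 0.97 × 1.20 × 2.1 = 2.444 m³/s
w_8 = (16.1 − 13.8)/2 = 1.15 m; q_8 = 0.50 × 0.46 × 1.15 = 0.2645 m³/s
Q = Σ qᵢ = 15.17 m³/s

15.2 m³/s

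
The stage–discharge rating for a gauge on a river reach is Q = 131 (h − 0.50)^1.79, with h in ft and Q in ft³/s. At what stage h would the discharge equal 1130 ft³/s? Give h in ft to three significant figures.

h − h₀ = (Q/C)^(1/b) = (1130/131)^(1/1.79) = 3.333 ft
h = 0.50 + 3.333 = 3.833 ft

3.83 ft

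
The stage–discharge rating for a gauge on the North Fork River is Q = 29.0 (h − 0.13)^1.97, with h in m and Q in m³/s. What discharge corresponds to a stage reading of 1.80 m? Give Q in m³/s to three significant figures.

Q = 29.0 × (1.80 − 0.13)^1.97 = 29.0 × 1.67^1.97 = 79.64 m³/s

79.6 m³/s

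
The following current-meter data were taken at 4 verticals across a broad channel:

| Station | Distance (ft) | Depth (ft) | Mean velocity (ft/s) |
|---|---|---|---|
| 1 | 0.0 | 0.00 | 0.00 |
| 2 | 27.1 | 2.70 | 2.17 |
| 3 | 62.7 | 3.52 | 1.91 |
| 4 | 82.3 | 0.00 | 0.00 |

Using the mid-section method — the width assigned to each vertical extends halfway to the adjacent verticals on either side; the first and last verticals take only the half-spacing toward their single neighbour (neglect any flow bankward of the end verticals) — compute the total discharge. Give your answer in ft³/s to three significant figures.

369 ft³/s

w_2 = (62.7 − 0.0)/2 = 31.35 ft; q_2 = 2.17 × 2.70 × 31.35 = 183.7 ft³/s
w_3 = (82.3 − 27.1)/2 = 27.6 ft; q_3 = 1.91 × 3.52 × 27.6 = 185.6 ft³/s
Stations 1, 4 contribute zero (depth or velocity is 0).
Q = Σ qᵢ = 369.2 ft³/s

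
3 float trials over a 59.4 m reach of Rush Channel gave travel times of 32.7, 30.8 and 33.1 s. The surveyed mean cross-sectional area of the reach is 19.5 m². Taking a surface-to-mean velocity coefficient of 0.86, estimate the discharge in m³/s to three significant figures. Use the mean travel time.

t̄ = (32.7 + 30.8 + 33.1) / 3 = 32.2 s
v_surface = L / t̄ = 59.4 / 32.2 = 1.845 m/s
v_mean = 0.86 × 1.845 = 1.586 m/s
Q = A × v_mean = 19.5 × 1.586 = 30.94 m³/s

30.9 m³/s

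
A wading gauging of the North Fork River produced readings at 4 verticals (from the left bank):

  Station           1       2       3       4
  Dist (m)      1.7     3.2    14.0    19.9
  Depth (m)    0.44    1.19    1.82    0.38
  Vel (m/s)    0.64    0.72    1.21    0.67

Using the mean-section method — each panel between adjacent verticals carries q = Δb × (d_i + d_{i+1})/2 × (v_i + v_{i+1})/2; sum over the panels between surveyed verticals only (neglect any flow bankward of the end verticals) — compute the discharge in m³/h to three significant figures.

81400 m³/h

Panel 1-2: Δb = 1.5 m, d̄ = (0.44+1.19)/2 = 0.815, v̄ = (0.64+0.72)/2 = 0.68 → q = 1.5×0.815×0.68 = 0.8313 m³/s
Panel 2-3: Δb = 10.8 m, d̄ = (1.19+1.82)/2 = 1.505, v̄ = (0.72+1.21)/2 = 0.965 → q = 10.8×1.505×0.965 = 15.69 m³/s
Panel 3-4: Δb = 5.9 m, d̄ = (1.82+0.38)/2 = 1.1, v̄ = (1.21+0.67)/2 = 0.94 → q = 5.9×1.1×0.94 = 6.101 m³/s
Q = Σ q = 22.62 m³/s
= 22.62 × 3600 = 81420 m³/h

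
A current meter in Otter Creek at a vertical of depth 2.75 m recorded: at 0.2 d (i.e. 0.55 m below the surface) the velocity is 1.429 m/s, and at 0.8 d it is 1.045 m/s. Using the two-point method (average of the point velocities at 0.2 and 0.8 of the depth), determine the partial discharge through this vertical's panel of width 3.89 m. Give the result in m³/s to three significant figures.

v̄ = (1.429 + 1.045) / 2 = 1.237 m/s
q = v̄ × d × w = 1.237 × 2.75 × 3.89 = 13.23 m³/s

13.2 m³/s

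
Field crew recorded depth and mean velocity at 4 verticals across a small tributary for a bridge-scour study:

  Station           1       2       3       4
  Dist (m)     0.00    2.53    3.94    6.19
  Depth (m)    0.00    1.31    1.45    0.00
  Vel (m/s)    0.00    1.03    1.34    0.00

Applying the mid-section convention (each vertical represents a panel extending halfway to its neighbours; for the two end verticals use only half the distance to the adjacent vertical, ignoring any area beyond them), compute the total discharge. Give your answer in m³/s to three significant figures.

6.21 m³/s

w_2 = (3.94 − 0.00)/2 = 1.97 m; q_2 = 1.03 × 1.31 × 1.97 = 2.658 m³/s
w_3 = (6.19 − 2.53)/2 = 1.83 m; q_3 = 1.34 × 1.45 × 1.83 = 3.556 m³/s
Stations 1, 4 contribute zero (depth or velocity is 0).
Q = Σ qᵢ = 6.214 m³/s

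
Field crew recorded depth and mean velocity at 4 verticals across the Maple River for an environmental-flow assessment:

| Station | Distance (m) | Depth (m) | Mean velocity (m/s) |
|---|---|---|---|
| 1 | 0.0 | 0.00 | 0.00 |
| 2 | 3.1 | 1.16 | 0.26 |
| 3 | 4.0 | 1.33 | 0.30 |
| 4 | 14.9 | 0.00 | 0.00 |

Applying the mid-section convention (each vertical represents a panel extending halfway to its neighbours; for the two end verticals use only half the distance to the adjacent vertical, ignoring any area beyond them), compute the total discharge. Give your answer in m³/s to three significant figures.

2.96 m³/s

w_2 = (4.0 − 0.0)/2 = 2 m; q_2 = 0.26 × 1.16 × 2 = 0.6032 m³/s
w_3 = (14.9 − 3.1)/2 = 5.9 m; q_3 = 0.30 × 1.33 × 5.9 = 2.354 m³/s
Stations 1, 4 contribute zero (depth or velocity is 0).
Q = Σ qᵢ = 2.957 m³/s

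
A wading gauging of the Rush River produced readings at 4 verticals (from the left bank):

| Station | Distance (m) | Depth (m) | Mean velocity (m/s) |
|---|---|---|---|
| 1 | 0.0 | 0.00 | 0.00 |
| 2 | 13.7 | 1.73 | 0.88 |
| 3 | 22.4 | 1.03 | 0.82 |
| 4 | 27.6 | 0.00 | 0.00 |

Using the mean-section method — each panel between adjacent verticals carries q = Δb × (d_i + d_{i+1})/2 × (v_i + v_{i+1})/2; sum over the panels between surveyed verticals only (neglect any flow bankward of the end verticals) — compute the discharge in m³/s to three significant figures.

16.5 m³/s

Panel 1-2: Δb = 13.7 m, d̄ = (0.00+1.73)/2 = 0.865, v̄ = (0.00+0.88)/2 = 0.44 → q = 13.7×0.865×0.44 = 5.214 m³/s
Panel 2-3: Δb = 8.7 m, d̄ = (1.73+1.03)/2 = 1.38, v̄ = (0.88+0.82)/2 = 0.85 → q = 8.7×1.38×0.85 = 10.21 m³/s
Panel 3-4: Δb = 5.2 m, d̄ = (1.03+0.00)/2 = 0.515, v̄ = (0.82+0.00)/2 = 0.41 → q = 5.2×0.515×0.41 = 1.098 m³/s
Q = Σ q = 16.52 m³/s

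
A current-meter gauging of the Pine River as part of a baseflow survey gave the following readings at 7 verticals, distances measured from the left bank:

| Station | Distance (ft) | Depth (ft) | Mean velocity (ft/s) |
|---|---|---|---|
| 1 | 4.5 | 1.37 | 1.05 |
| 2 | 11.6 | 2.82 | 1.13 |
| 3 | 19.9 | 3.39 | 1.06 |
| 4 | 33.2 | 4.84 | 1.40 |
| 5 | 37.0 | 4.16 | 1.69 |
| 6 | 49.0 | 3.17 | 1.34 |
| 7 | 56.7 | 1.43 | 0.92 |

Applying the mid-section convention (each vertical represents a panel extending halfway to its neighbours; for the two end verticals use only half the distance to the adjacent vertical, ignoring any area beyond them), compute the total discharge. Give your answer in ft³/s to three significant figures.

w_1 = (11.6 − 4.5)/2 = 3.55 ft; q_1 = 1.05 × 1.37 × 3.55 = 5.107 ft³/s
w_2 = (19.9 − 4.5)/2 = 7.7 ft; q_2 = 1.13 × 2.82 × 7.7 = 24.54 ft³/s
w_3 = (33.2 − 11.6)/2 = 10.8 ft; q_3 = 1.06 × 3.39 × 10.8 = 38.81 ft³/s
w_4 = (37.0 − 19.9)/2 = 8.55 ft; q_4 = 1.40 × 4.84 × 8.55 = 57.93 ft³/s
w_5 = (49.0 − 33.2)/2 = 7.9 ft; q_5 = 1.69 × 4.16 × 7.9 = 55.54 ft³/s
w_6 = (56.7 − 37.0)/2 = 9.85 ft; q_6 = 1.34 × 3.17 × 9.85 = 41.84 ft³/s
w_7 = (56.7 − 49.0)/2 = 3.85 ft; q_7 = 0.92 × 1.43 × 3.85 = 5.065 ft³/s
Q = Σ qᵢ = 228.8 ft³/s

229 ft³/s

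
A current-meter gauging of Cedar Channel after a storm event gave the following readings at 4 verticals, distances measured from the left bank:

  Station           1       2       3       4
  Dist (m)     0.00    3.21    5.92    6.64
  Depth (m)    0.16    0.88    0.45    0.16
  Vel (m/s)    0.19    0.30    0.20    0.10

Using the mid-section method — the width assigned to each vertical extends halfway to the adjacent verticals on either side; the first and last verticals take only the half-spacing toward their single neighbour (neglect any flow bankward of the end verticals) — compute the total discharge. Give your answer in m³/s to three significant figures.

w_1 = (3.21 − 0.00)/2 = 1.605 m; q_1 = 0.19 × 0.16 × 1.605 = 0.04879 m³/s
w_2 = (5.92 − 0.00)/2 = 2.96 m; q_2 = 0.30 × 0.88 × 2.96 = 0.7814 m³/s
w_3 = (6.64 − 3.21)/2 = 1.715 m; q_3 = 0.20 × 0.45 × 1.715 = 0.1544 m³/s
w_4 = (6.64 − 5.92)/2 = 0.36 m; q_4 = 0.10 × 0.16 × 0.36 = 0.005760 m³/s
Q = Σ qᵢ = 0.9903 m³/s

0.990 m³/s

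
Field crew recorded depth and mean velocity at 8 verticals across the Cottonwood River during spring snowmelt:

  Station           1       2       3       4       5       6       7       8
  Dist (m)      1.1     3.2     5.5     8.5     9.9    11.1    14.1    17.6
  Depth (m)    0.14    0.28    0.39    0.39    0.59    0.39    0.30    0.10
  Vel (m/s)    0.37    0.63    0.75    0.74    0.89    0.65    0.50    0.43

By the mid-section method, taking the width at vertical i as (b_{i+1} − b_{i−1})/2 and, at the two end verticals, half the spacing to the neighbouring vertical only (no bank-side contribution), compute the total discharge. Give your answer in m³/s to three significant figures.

w_1 = (3.2 − 1.1)/2 = 1.05 m; q_1 = 0.37 × 0.14 × 1.05 = 0.05439 m³/s
w_2 = (5.5 − 1.1)/2 = 2.2 m; q_2 = 0.63 × 0.28 × 2.2 = 0.3881 m³/s
w_3 = (8.5 − 3.2)/2 = 2.65 m; q_3 = 0.75 × 0.39 × 2.65 = 0.7751 m³/s
w_4 = (9.9 − 5.5)/2 = 2.2 m; q_4 = 0.74 × 0.39 × 2.2 = 0.6349 m³/s
w_5 = (11.1 − 8.5)/2 = 1.3 m; q_5 = 0.89 × 0.59 × 1.3 = 0.6826 m³/s
w_6 = (14.1 − 9.9)/2 = 2.1 m; q_6 = 0.65 × 0.39 × 2.1 = 0.5324 m³/s
w_7 = (17.6 − 11.1)/2 = 3.25 m; q_7 = 0.50 × 0.30 × 3.25 = 0.4875 m³/s
w_8 = (17.6 − 14.1)/2 = 1.75 m; q_8 = 0.43 × 0.10 × 1.75 = 0.07525 m³/s
Q = Σ qᵢ = 3.630 m³/s

3.63 m³/s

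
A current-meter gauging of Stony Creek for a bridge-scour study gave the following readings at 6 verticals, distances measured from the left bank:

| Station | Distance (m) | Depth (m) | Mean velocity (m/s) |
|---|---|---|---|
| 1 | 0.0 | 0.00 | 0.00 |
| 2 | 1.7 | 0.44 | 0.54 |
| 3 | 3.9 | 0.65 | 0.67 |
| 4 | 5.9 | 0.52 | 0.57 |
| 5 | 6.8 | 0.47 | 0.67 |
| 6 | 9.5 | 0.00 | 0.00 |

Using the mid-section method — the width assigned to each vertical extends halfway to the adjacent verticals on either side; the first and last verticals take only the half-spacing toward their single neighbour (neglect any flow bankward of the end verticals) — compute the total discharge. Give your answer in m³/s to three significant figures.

2.37 m³/s

w_2 = (3.9 − 0.0)/2 = 1.95 m; q_2 = 0.54 × 0.44 × 1.95 = 0.4633 m³/s
w_3 = (5.9 − 1.7)/2 = 2.1 m; q_3 = 0.67 × 0.65 × 2.1 = 0.9146 m³/s
w_4 = (6.8 − 3.9)/2 = 1.45 m; q_4 = 0.57 × 0.52 × 1.45 = 0.4298 m³/s
w_5 = (9.5 − 5.9)/2 = 1.8 m; q_5 = 0.67 × 0.47 × 1.8 = 0.5668 m³/s
Stations 1, 6 contribute zero (depth or velocity is 0).
Q = Σ qᵢ = 2.374 m³/s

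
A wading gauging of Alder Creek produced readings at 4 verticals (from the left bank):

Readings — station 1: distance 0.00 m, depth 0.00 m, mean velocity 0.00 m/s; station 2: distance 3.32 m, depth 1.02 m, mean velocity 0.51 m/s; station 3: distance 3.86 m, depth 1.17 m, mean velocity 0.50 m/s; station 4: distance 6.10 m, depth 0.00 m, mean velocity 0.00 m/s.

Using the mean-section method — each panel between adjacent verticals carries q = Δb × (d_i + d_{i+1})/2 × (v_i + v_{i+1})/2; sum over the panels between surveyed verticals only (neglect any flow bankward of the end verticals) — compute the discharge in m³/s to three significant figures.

1.06 m³/s

Panel 1-2: Δb = 3.32 m, d̄ = (0.00+1.02)/2 = 0.51, v̄ = (0.00+0.51)/2 = 0.255 → q = 3.32×0.51×0.255 = 0.4318 m³/s
Panel 2-3: Δb = 0.54 m, d̄ = (1.02+1.17)/2 = 1.095, v̄ = (0.51+0.50)/2 = 0.505 → q = 0.54×1.095×0.505 = 0.2986 m³/s
Panel 3-4: Δb = 2.24 m, d̄ = (1.17+0.00)/2 = 0.585, v̄ = (0.50+0.00)/2 = 0.25 → q = 2.24×0.585×0.25 = 0.3276 m³/s
Q = Σ q = 1.058 m³/s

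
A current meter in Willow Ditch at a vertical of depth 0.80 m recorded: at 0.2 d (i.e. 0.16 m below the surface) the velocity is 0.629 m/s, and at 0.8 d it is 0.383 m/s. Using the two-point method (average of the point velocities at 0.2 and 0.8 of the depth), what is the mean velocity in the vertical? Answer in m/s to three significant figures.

v̄ = (0.629 + 0.383) / 2 = 0.5060 m/s

0.506 m/s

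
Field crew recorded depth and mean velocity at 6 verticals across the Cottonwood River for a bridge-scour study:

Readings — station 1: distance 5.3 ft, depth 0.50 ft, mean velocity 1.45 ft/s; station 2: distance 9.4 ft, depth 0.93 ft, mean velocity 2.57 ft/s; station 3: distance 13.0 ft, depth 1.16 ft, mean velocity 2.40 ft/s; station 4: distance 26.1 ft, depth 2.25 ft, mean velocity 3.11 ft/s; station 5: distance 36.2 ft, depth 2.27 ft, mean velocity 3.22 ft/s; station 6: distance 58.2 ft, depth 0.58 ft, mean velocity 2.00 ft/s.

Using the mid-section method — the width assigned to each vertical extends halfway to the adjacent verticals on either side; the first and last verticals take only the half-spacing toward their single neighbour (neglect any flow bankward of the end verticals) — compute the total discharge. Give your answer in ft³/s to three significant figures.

w_1 = (9.4 − 5.3)/2 = 2.05 ft; q_1 = 1.45 × 0.50 × 2.05 = 1.486 ft³/s
w_2 = (13.0 − 5.3)/2 = 3.85 ft; q_2 = 2.57 × 0.93 × 3.85 = 9.202 ft³/s
w_3 = (26.1 − 9.4)/2 = 8.35 ft; q_3 = 2.40 × 1.16 × 8.35 = 23.25 ft³/s
w_4 = (36.2 − 13.0)/2 = 11.6 ft; q_4 = 3.11 × 2.25 × 11.6 = 81.17 ft³/s
w_5 = (58.2 − 26.1)/2 = 16.05 ft; q_5 = 3.22 × 2.27 × 16.05 = 117.3 ft³/s
w_6 = (58.2 − 36.2)/2 = 11 ft; q_6 = 2.00 × 0.58 × 11 = 12.76 ft³/s
Q = Σ qᵢ = 245.2 ft³/s

245 ft³/s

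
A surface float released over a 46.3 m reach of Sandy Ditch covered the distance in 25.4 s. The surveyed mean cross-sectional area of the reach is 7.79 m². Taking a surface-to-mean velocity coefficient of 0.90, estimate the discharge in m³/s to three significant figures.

12.8 m³/s

v_surface = L / t̄ = 46.3 / 25.4 = 1.823 m/s
v_mean = 0.90 × 1.823 = 1.641 m/s
Q = A × v_mean = 7.79 × 1.641 = 12.78 m³/s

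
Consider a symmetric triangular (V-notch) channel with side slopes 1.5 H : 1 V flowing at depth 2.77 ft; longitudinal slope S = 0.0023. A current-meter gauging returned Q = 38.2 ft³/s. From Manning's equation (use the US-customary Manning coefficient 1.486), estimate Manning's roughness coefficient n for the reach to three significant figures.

0.0236

A = z·y² = 1.5×2.77² = 11.51 ft²
P = 2y√(1+z²) = 2×2.77×√(1+1.5²) = 9.987 ft
R = A/P = 11.51/9.987 = 1.152 ft
n = (1.486/Q)·A·R^(2/3)·S^(1/2) = (1.486/38.2) × 11.51 × 1.099 × 0.04796 = 0.02360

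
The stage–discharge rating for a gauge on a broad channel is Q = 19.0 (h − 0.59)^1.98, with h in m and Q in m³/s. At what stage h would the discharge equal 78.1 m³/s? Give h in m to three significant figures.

h − h₀ = (Q/C)^(1/b) = (78.1/19.0)^(1/1.98) = 2.042 m
h = 0.59 + 2.042 = 2.632 m

2.63 m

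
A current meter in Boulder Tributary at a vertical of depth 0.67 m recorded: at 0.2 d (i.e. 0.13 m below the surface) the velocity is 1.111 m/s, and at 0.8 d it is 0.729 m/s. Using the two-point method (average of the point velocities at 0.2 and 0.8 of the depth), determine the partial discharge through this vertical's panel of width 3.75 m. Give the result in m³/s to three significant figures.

v̄ = (1.111 + 0.729) / 2 = 0.9200 m/s
q = v̄ × d × w = 0.9200 × 0.67 × 3.75 = 2.312 m³/s

2.31 m³/s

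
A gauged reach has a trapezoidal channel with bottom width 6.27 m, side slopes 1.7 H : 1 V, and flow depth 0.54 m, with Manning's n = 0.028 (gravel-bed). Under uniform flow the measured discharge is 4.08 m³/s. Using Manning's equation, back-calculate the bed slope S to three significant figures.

0.00242

A = (b + z·y)·y = (6.27 + 1.7×0.54)×0.54 = 3.882 m²
P = b + 2y√(1+z²) = 6.27 + 2×0.54×√(1+1.7²) = 8.400 m
R = A/P = 3.882/8.400 = 0.4621 m
S = (Q·n / (1·A·R^(2/3)))² = (4.08×0.028 / (1×3.882×0.5977))² = 0.002425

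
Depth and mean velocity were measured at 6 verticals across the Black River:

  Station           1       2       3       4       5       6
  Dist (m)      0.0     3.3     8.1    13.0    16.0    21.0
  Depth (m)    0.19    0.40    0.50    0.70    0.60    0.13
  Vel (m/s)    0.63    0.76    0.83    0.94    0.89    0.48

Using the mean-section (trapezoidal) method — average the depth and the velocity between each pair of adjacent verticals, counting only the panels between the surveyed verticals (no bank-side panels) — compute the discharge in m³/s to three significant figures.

Panel 1-2: Δb = 3.3 m, d̄ = (0.19+0.40)/2 = 0.295, v̄ = (0.63+0.76)/2 = 0.695 → q = 3.3×0.295×0.695 = 0.6766 m³/s
Panel 2-3: Δb = 4.8 m, d̄ = (0.40+0.50)/2 = 0.45, v̄ = (0.76+0.83)/2 = 0.795 → q = 4.8×0.45×0.795 = 1.717 m³/s
Panel 3-4: Δb = 4.9 m, d̄ = (0.50+0.70)/2 = 0.6, v̄ = (0.83+0.94)/2 = 0.885 → q = 4.9×0.6×0.885 = 2.602 m³/s
Panel 4-5: Δb = 3 m, d̄ = (0.70+0.60)/2 = 0.65, v̄ = (0.94+0.89)/2 = 0.915 → q = 3×0.65×0.915 = 1.784 m³/s
Panel 5-6: Δb = 5 m, d̄ = (0.60+0.13)/2 = 0.365, v̄ = (0.89+0.48)/2 = 0.685 → q = 5×0.365×0.685 = 1.250 m³/s
Q = Σ q = 8.030 m³/s

8.03 m³/s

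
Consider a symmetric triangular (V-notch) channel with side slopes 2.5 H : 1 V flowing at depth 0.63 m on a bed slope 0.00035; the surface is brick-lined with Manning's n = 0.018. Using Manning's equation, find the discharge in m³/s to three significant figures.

A = z·y² = 2.5×0.63² = 0.9923 m²
P = 2y√(1+z²) = 2×0.63×√(1+2.5²) = 3.393 m
R = A/P = 0.9923/3.393 = 0.2925 m
Q = (1/n)·A·R^(2/3)·S^(1/2) = (1/0.018) × 0.9923 × 0.2925^(2/3) × 0.00035^(1/2) = 0.4544 m³/s

0.454 m³/s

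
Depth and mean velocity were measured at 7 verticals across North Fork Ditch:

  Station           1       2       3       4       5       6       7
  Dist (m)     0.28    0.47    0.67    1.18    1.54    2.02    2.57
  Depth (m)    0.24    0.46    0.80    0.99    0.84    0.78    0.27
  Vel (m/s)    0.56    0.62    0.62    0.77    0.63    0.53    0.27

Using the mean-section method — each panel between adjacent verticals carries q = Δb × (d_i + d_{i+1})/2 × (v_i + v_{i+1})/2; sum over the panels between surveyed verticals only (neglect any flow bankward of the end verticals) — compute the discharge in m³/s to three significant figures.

1.01 m³/s

Panel 1-2: Δb = 0.19 m, d̄ = (0.24+0.46)/2 = 0.35, v̄ = (0.56+0.62)/2 = 0.59 → q = 0.19×0.35×0.59 = 0.03924 m³/s
Panel 2-3: Δb = 0.2 m, d̄ = (0.46+0.80)/2 = 0.63, v̄ = (0.62+0.62)/2 = 0.62 → q = 0.2×0.63×0.62 = 0.07812 m³/s
Panel 3-4: Δb = 0.51 m, d̄ = (0.80+0.99)/2 = 0.895, v̄ = (0.62+0.77)/2 = 0.695 → q = 0.51×0.895×0.695 = 0.3172 m³/s
Panel 4-5: Δb = 0.36 m, d̄ = (0.99+0.84)/2 = 0.915, v̄ = (0.77+0.63)/2 = 0.7 → q = 0.36×0.915×0.7 = 0.2306 m³/s
Panel 5-6: Δb = 0.48 m, d̄ = (0.84+0.78)/2 = 0.81, v̄ = (0.63+0.53)/2 = 0.58 → q = 0.48×0.81×0.58 = 0.2255 m³/s
Panel 6-7: Δb = 0.55 m, d̄ = (0.78+0.27)/2 = 0.525, v̄ = (0.53+0.27)/2 = 0.4 → q = 0.55×0.525×0.4 = 0.1155 m³/s
Q = Σ q = 1.006 m³/s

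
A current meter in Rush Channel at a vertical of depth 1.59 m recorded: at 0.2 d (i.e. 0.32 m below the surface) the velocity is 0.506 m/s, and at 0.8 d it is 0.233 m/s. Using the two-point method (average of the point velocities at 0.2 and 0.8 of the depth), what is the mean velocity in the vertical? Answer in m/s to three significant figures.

0.370 m/s

v̄ = (0.506 + 0.233) / 2 = 0.3695 m/s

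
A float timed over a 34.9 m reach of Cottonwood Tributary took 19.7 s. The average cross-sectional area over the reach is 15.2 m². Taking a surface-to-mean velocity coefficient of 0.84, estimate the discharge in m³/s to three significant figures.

22.6 m³/s

v_surface = L / t̄ = 34.9 / 19.7 = 1.772 m/s
v_mean = 0.84 × 1.772 = 1.488 m/s
Q = A × v_mean = 15.2 × 1.488 = 22.62 m³/s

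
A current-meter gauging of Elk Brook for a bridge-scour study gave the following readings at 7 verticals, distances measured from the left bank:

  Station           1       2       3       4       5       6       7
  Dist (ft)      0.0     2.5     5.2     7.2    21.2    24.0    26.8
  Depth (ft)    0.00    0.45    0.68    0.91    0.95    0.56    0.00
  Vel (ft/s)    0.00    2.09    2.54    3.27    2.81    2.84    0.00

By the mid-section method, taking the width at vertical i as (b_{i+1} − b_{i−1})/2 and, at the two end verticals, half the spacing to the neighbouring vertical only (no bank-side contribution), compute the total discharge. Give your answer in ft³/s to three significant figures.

w_2 = (5.2 − 0.0)/2 = 2.6 ft; q_2 = 2.09 × 0.45 × 2.6 = 2.445 ft³/s
w_3 = (7.2 − 2.5)/2 = 2.35 ft; q_3 = 2.54 × 0.68 × 2.35 = 4.059 ft³/s
w_4 = (21.2 − 5.2)/2 = 8 ft; q_4 = 3.27 × 0.91 × 8 = 23.81 ft³/s
w_5 = (24.0 − 7.2)/2 = 8.4 ft; q_5 = 2.81 × 0.95 × 8.4 = 22.42 ft³/s
w_6 = (26.8 − 21.2)/2 = 2.8 ft; q_6 = 2.84 × 0.56 × 2.8 = 4.453 ft³/s
Stations 1, 7 contribute zero (depth or velocity is 0).
Q = Σ qᵢ = 57.19 ft³/s

57.2 ft³/s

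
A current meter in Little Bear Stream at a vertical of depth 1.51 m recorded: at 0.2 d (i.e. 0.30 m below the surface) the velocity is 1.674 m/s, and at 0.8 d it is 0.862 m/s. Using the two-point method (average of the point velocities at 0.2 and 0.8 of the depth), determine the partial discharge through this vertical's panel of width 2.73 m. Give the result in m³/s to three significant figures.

v̄ = (1.674 + 0.862) / 2 = 1.268 m/s
q = v̄ × d × w = 1.268 × 1.51 × 2.73 = 5.227 m³/s

5.23 m³/s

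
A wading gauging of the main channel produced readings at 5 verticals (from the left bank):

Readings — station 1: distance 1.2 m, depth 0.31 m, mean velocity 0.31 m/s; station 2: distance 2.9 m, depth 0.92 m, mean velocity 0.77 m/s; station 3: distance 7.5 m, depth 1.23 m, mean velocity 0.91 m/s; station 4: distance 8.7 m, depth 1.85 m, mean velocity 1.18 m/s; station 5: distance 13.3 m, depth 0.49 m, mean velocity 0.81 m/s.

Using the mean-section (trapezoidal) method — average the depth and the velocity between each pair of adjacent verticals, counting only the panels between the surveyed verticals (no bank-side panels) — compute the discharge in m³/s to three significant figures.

12.0 m³/s

Panel 1-2: Δb = 1.7 m, d̄ = (0.31+0.92)/2 = 0.615, v̄ = (0.31+0.77)/2 = 0.54 → q = 1.7×0.615×0.54 = 0.5646 m³/s
Panel 2-3: Δb = 4.6 m, d̄ = (0.92+1.23)/2 = 1.075, v̄ = (0.77+0.91)/2 = 0.84 → q = 4.6×1.075×0.84 = 4.154 m³/s
Panel 3-4: Δb = 1.2 m, d̄ = (1.23+1.85)/2 = 1.54, v̄ = (0.91+1.18)/2 = 1.045 → q = 1.2×1.54×1.045 = 1.931 m³/s
Panel 4-5: Δb = 4.6 m, d̄ = (1.85+0.49)/2 = 1.17, v̄ = (1.18+0.81)/2 = 0.995 → q = 4.6×1.17×0.995 = 5.355 m³/s
Q = Σ q = 12.00 m³/s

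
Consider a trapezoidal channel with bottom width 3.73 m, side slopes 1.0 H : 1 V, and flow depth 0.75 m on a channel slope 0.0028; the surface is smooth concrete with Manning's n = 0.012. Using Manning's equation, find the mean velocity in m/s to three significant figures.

3.05 m/s

A = (b + z·y)·y = (3.73 + 1.0×0.75)×0.75 = 3.360 m²
P = b + 2y√(1+z²) = 3.73 + 2×0.75×√(1+1.0²) = 5.851 m
R = A/P = 3.360/5.851 = 0.5742 m
Q = (1/n)·A·R^(2/3)·S^(1/2) = (1/0.012) × 3.360 × 0.5742^(2/3) × 0.0028^(1/2) = 10.24 m³/s
V = Q/A = 10.24/3.360 = 3.046 m/s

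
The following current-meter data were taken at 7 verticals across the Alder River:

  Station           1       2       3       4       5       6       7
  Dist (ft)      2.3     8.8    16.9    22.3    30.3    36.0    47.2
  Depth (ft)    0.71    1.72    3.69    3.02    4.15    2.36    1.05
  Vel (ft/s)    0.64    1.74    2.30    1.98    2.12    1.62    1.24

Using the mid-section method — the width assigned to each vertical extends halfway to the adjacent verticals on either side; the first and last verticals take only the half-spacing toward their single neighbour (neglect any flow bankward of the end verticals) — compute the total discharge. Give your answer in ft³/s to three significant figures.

221 ft³/s

w_1 = (8.8 − 2.3)/2 = 3.25 ft; q_1 = 0.64 × 0.71 × 3.25 = 1.477 ft³/s
w_2 = (16.9 − 2.3)/2 = 7.3 ft; q_2 = 1.74 × 1.72 × 7.3 = 21.85 ft³/s
w_3 = (22.3 − 8.8)/2 = 6.75 ft; q_3 = 2.30 × 3.69 × 6.75 = 57.29 ft³/s
w_4 = (30.3 − 16.9)/2 = 6.7 ft; q_4 = 1.98 × 3.02 × 6.7 = 40.06 ft³/s
w_5 = (36.0 − 22.3)/2 = 6.85 ft; q_5 = 2.12 × 4.15 × 6.85 = 60.27 ft³/s
w_6 = (47.2 − 30.3)/2 = 8.45 ft; q_6 = 1.62 × 2.36 × 8.45 = 32.31 ft³/s
w_7 = (47.2 − 36.0)/2 = 5.6 ft; q_7 = 1.24 × 1.05 × 5.6 = 7.291 ft³/s
Q = Σ qᵢ = 220.5 ft³/s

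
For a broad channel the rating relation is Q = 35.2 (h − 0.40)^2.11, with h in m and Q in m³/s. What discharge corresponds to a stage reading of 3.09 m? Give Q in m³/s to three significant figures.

284 m³/s

Q = 35.2 × (3.09 − 0.40)^2.11 = 35.2 × 2.69^2.11 = 284.0 m³/s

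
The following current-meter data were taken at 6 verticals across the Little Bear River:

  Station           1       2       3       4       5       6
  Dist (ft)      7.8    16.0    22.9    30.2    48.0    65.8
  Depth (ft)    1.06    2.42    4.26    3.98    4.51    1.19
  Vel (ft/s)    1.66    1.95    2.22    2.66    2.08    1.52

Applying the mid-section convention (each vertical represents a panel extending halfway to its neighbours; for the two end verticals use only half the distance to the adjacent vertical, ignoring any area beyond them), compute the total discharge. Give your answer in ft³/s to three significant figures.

w_1 = (16.0 − 7.8)/2 = 4.1 ft; q_1 = 1.66 × 1.06 × 4.1 = 7.214 ft³/s
w_2 = (22.9 − 7.8)/2 = 7.55 ft; q_2 = 1.95 × 2.42 × 7.55 = 35.63 ft³/s
w_3 = (30.2 − 16.0)/2 = 7.1 ft; q_3 = 2.22 × 4.26 × 7.1 = 67.15 ft³/s
w_4 = (48.0 − 22.9)/2 = 12.55 ft; q_4 = 2.66 × 3.98 × 12.55 = 132.9 ft³/s
w_5 = (65.8 − 30.2)/2 = 17.8 ft; q_5 = 2.08 × 4.51 × 17.8 = 167.0 ft³/s
w_6 = (65.8 − 48.0)/2 = 8.9 ft; q_6 = 1.52 × 1.19 × 8.9 = 16.10 ft³/s
Q = Σ qᵢ = 425.9 ft³/s

426 ft³/s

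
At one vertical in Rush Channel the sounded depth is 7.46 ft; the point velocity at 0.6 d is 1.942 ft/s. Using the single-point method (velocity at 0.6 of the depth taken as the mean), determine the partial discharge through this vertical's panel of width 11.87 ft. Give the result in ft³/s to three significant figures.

v̄ = v₀.₆ = 1.942 ft/s
q = v̄ × d × w = 1.942 × 7.46 × 11.87 = 172.0 ft³/s

172 ft³/s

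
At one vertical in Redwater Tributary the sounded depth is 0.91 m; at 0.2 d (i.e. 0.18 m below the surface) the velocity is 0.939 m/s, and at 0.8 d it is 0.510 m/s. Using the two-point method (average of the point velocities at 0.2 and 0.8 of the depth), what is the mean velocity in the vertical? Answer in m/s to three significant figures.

v̄ = (0.939 + 0.510) / 2 = 0.7245 m/s

0.725 m/s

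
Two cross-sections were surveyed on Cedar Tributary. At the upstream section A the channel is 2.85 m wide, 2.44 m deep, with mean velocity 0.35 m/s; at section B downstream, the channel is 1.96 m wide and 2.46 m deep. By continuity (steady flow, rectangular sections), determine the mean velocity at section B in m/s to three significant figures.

Q = A₁V₁ = (2.85×2.44) × 0.35 = 2.434 m³/s
A₂ = 1.96 × 2.46 = 4.822 m²
V₂ = Q/A₂ = 2.434/4.822 = 0.5048 m/s

0.505 m/s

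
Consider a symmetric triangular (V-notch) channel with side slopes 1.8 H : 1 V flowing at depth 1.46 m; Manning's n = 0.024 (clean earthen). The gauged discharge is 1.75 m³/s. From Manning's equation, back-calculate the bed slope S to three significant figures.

0.000218

A = z·y² = 1.8×1.46² = 3.837 m²
P = 2y√(1+z²) = 2×1.46×√(1+1.8²) = 6.013 m
R = A/P = 3.837/6.013 = 0.6381 m
S = (Q·n / (1·A·R^(2/3)))² = (1.75×0.024 / (1×3.837×0.7412))² = 0.0002181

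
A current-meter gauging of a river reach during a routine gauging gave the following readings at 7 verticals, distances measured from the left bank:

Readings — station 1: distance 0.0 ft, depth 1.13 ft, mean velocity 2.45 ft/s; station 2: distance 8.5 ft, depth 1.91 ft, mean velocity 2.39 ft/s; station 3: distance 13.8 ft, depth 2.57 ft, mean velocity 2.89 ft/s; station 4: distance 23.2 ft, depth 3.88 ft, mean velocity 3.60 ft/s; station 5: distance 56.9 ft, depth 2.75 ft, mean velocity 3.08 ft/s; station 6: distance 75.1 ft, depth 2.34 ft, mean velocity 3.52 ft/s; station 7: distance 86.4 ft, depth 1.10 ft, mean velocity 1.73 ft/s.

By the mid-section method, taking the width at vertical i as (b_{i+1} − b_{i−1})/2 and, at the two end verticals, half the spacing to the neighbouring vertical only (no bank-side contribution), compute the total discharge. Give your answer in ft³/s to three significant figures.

751 ft³/s

w_1 = (8.5 − 0.0)/2 = 4.25 ft; q_1 = 2.45 × 1.13 × 4.25 = 11.77 ft³/s
w_2 = (13.8 − 0.0)/2 = 6.9 ft; q_2 = 2.39 × 1.91 × 6.9 = 31.50 ft³/s
w_3 = (23.2 − 8.5)/2 = 7.35 ft; q_3 = 2.89 × 2.57 × 7.35 = 54.59 ft³/s
w_4 = (56.9 − 13.8)/2 = 21.55 ft; q_4 = 3.60 × 3.88 × 21.55 = 301.0 ft³/s
w_5 = (75.1 − 23.2)/2 = 25.95 ft; q_5 = 3.08 × 2.75 × 25.95 = 219.8 ft³/s
w_6 = (86.4 − 56.9)/2 = 14.75 ft; q_6 = 3.52 × 2.34 × 14.75 = 121.5 ft³/s
w_7 = (86.4 − 75.1)/2 = 5.65 ft; q_7 = 1.73 × 1.10 × 5.65 = 10.75 ft³/s
Q = Σ qᵢ = 750.9 ft³/s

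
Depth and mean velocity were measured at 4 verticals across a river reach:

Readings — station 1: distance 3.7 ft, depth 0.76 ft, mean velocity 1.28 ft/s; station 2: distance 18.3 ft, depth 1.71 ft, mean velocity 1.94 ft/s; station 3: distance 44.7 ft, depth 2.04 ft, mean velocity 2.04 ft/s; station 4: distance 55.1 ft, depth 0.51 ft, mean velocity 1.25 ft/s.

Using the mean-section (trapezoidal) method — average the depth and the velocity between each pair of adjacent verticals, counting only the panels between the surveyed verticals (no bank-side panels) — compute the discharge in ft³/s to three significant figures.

149 ft³/s

Panel 1-2: Δb = 14.6 ft, d̄ = (0.76+1.71)/2 = 1.235, v̄ = (1.28+1.94)/2 = 1.61 → q = 14.6×1.235×1.61 = 29.03 ft³/s
Panel 2-3: Δb = 26.4 ft, d̄ = (1.71+2.04)/2 = 1.875, v̄ = (1.94+2.04)/2 = 1.99 → q = 26.4×1.875×1.99 = 98.51 ft³/s
Panel 3-4: Δb = 10.4 ft, d̄ = (2.04+0.51)/2 = 1.275, v̄ = (2.04+1.25)/2 = 1.645 → q = 10.4×1.275×1.645 = 21.81 ft³/s
Q = Σ q = 149.3 ft³/s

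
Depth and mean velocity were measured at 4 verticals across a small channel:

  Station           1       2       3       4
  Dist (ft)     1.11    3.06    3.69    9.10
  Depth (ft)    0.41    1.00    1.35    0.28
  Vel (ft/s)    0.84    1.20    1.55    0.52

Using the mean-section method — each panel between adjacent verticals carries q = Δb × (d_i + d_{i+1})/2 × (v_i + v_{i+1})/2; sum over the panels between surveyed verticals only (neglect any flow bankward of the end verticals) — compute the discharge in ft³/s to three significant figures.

6.98 ft³/s

Panel 1-2: Δb = 1.95 ft, d̄ = (0.41+1.00)/2 = 0.705, v̄ = (0.84+1.20)/2 = 1.02 → q = 1.95×0.705×1.02 = 1.402 ft³/s
Panel 2-3: Δb = 0.63 ft, d̄ = (1.00+1.35)/2 = 1.175, v̄ = (1.20+1.55)/2 = 1.375 → q = 0.63×1.175×1.375 = 1.018 ft³/s
Panel 3-4: Δb = 5.41 ft, d̄ = (1.35+0.28)/2 = 0.815, v̄ = (1.55+0.52)/2 = 1.035 → q = 5.41×0.815×1.035 = 4.563 ft³/s
Q = Σ q = 6.984 ft³/s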